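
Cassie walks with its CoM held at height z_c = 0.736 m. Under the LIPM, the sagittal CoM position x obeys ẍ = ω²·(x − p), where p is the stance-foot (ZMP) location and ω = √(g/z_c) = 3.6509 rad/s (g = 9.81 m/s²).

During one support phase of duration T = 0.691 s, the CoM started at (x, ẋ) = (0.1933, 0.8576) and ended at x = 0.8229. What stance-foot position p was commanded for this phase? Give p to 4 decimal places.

ωT = 3.6509·0.691 = 2.522772; cosh(ωT) = 6.271666, sinh(ωT) = 6.191429
x(T) = p + (x₀−p)·cosh(ωT) + (ẋ₀/ω)·sinh(ωT) ⇒ p·(1 − cosh) = x(T) − x₀·cosh − (ẋ₀/ω)·sinh
numerator   = 0.8229 − (0.1933)·6.271666 − (0.8576/3.6509)·6.191429 = -1.843786
denominator = 1 − 6.271666 = -5.271666
p = -1.843786 / -5.271666 = 0.3498

p = 0.3498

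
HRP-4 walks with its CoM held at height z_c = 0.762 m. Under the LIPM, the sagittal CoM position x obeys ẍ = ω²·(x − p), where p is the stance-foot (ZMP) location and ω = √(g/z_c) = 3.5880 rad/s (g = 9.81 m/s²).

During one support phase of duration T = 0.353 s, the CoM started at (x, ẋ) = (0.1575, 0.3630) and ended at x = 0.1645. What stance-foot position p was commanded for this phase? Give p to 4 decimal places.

ωT = 3.5880·0.353 = 1.266564; cosh(ωT) = 1.915218, sinh(ωT) = 1.633420
x(T) = p + (x₀−p)·cosh(ωT) + (ẋ₀/ω)·sinh(ωT) ⇒ p·(1 − cosh) = x(T) − x₀·cosh − (ẋ₀/ω)·sinh
numerator   = 0.1645 − (0.1575)·1.915218 − (0.3630/3.5880)·1.633420 = -0.302401
denominator = 1 − 1.915218 = -0.915218
p = -0.302401 / -0.915218 = 0.3304

p = 0.3304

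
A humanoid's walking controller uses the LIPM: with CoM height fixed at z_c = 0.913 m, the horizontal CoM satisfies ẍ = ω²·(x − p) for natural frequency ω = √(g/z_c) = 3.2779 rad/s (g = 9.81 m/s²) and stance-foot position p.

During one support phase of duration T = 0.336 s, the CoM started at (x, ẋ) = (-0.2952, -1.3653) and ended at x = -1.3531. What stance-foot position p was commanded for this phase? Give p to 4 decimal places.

p = 0.4516

ωT = 3.2779·0.336 = 1.101374; cosh(ωT) = 1.670356, sinh(ωT) = 1.337942
x(T) = p + (x₀−p)·cosh(ωT) + (ẋ₀/ω)·sinh(ωT) ⇒ p·(1 − cosh) = x(T) − x₀·cosh − (ẋ₀/ω)·sinh
numerator   = -1.3531 − (-0.2952)·1.670356 − (-1.3653/3.2779)·1.337942 = -0.302736
denominator = 1 − 1.670356 = -0.670356
p = -0.302736 / -0.670356 = 0.4516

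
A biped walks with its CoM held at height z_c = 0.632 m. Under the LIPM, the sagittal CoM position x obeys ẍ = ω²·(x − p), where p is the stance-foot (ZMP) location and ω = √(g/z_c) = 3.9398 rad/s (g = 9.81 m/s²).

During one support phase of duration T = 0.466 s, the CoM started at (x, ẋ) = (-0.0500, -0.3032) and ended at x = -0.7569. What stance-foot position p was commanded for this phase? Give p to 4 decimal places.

ωT = 3.9398·0.466 = 1.835947; cosh(ωT) = 3.215266, sinh(ωT) = 3.055803
x(T) = p + (x₀−p)·cosh(ωT) + (ẋ₀/ω)·sinh(ωT) ⇒ p·(1 − cosh) = x(T) − x₀·cosh − (ẋ₀/ω)·sinh
numerator   = -0.7569 − (-0.0500)·3.215266 − (-0.3032/3.9398)·3.055803 = -0.360968
denominator = 1 − 3.215266 = -2.215266
p = -0.360968 / -2.215266 = 0.1629

p = 0.1629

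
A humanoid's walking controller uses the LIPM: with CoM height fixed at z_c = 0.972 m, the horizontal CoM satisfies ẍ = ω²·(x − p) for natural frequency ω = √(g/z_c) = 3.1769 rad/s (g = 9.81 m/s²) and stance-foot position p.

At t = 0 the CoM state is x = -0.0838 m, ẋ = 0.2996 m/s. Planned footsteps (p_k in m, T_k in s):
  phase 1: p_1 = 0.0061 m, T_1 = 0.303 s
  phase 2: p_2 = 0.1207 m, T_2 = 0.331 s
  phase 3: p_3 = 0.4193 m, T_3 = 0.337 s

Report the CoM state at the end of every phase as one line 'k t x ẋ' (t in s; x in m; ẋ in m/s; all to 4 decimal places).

1 0.3030 -0.0233 0.1301
2 0.6340 -0.0591 -0.3659
3 0.9710 -0.5087 -2.5527

phase 1: p=0.0061, T=0.303, ωT=0.962601, cosh=1.500198, sinh=1.118300; start (x,ẋ)=(-0.083800, 0.299600) → end (x,ẋ)=(-0.023306, 0.130069)
phase 2: p=0.1207, T=0.331, ωT=1.051554, cosh=1.605745, sinh=1.256350; start (x,ẋ)=(-0.023306, 0.130069) → end (x,ẋ)=(-0.059099, -0.365912)
phase 3: p=0.4193, T=0.337, ωT=1.070615, cosh=1.629986, sinh=1.287188; start (x,ẋ)=(-0.059099, -0.365912) → end (x,ẋ)=(-0.508740, -2.552731)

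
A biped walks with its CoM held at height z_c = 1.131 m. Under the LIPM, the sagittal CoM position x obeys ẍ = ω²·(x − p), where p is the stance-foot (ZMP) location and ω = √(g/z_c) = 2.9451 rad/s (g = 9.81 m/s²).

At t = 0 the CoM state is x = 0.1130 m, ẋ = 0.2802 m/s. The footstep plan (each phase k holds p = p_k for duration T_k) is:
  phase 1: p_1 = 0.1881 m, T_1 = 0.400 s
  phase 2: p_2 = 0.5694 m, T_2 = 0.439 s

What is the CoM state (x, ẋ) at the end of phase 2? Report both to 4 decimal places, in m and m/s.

x = -0.0661, ẋ = -1.5211

phase 1: p=0.1881, T=0.400, ωT=1.178040, cosh=1.777942, sinh=1.470060; start (x,ẋ)=(0.113000, 0.280200) → end (x,ẋ)=(0.194440, 0.173036)
phase 2: p=0.5694, T=0.439, ωT=1.292899, cosh=1.958903, sinh=1.684429; start (x,ẋ)=(0.194440, 0.173036) → end (x,ẋ)=(-0.066144, -1.521148)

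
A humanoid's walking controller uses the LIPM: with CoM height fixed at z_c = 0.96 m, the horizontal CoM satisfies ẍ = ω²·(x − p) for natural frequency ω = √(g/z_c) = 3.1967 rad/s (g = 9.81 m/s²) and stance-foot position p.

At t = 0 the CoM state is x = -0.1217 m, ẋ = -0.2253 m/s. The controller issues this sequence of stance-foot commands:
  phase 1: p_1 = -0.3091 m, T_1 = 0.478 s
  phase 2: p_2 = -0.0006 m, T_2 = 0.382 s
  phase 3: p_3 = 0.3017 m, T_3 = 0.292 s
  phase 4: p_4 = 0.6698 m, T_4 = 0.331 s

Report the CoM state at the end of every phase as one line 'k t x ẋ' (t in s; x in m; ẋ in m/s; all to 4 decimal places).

1 0.4780 -0.0117 0.7719
2 0.8600 0.3528 1.3678
3 1.1520 0.8367 2.1838
4 1.4830 1.8047 4.2007

phase 1: p=-0.3091, T=0.478, ωT=1.528023, cosh=2.413009, sinh=2.196045; start (x,ẋ)=(-0.121700, -0.225300) → end (x,ẋ)=(-0.011677, 0.771915)
phase 2: p=-0.0006, T=0.382, ωT=1.221139, cosh=1.842972, sinh=1.548078; start (x,ẋ)=(-0.011677, 0.771915) → end (x,ẋ)=(0.352804, 1.367801)
phase 3: p=0.3017, T=0.292, ωT=0.933436, cosh=1.468217, sinh=1.075017; start (x,ẋ)=(0.352804, 1.367801) → end (x,ẋ)=(0.836708, 2.183846)
phase 4: p=0.6698, T=0.331, ωT=1.058108, cosh=1.614013, sinh=1.266901; start (x,ẋ)=(0.836708, 2.183846) → end (x,ẋ)=(1.804683, 4.200718)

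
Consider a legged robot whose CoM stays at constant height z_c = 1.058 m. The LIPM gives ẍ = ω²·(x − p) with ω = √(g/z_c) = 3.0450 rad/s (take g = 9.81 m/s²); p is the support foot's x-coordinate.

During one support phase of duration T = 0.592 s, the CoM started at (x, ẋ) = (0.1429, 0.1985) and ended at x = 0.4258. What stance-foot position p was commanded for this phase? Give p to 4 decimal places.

p = 0.1001

ωT = 3.0450·0.592 = 1.802640; cosh(ωT) = 3.115251, sinh(ωT) = 2.950388
x(T) = p + (x₀−p)·cosh(ωT) + (ẋ₀/ω)·sinh(ωT) ⇒ p·(1 − cosh) = x(T) − x₀·cosh − (ẋ₀/ω)·sinh
numerator   = 0.4258 − (0.1429)·3.115251 − (0.1985/3.0450)·2.950388 = -0.211702
denominator = 1 − 3.115251 = -2.115251
p = -0.211702 / -2.115251 = 0.1001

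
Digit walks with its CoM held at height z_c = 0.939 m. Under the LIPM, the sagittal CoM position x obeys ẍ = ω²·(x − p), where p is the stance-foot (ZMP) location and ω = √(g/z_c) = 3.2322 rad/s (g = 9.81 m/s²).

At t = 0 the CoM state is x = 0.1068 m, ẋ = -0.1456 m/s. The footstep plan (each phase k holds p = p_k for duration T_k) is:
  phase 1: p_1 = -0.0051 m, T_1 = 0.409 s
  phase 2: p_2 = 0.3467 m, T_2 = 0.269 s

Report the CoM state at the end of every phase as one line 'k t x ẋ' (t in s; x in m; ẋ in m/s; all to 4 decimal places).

1 0.4090 0.1412 0.3376
2 0.6780 0.1612 -0.1796

phase 1: p=-0.0051, T=0.409, ωT=1.321970, cosh=2.008706, sinh=1.742096; start (x,ẋ)=(0.106800, -0.145600) → end (x,ẋ)=(0.141198, 0.337619)
phase 2: p=0.3467, T=0.269, ωT=0.869462, cosh=1.402402, sinh=0.983225; start (x,ẋ)=(0.141198, 0.337619) → end (x,ẋ)=(0.161207, -0.179601)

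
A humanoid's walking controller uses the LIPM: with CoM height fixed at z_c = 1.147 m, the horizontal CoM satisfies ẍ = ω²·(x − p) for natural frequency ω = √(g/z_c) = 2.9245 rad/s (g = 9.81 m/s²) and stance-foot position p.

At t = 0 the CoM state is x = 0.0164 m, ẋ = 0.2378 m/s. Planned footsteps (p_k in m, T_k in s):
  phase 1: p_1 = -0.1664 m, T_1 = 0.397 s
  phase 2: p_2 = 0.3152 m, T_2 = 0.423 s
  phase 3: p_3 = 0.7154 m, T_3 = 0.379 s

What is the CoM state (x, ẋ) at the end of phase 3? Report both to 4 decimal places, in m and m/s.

phase 1: p=-0.1664, T=0.397, ωT=1.161027, cosh=1.753187, sinh=1.440022; start (x,ẋ)=(0.016400, 0.237800) → end (x,ẋ)=(0.271175, 1.186742)
phase 2: p=0.3152, T=0.423, ωT=1.237064, cosh=1.867858, sinh=1.577623; start (x,ẋ)=(0.271175, 1.186742) → end (x,ẋ)=(0.873156, 2.013546)
phase 3: p=0.7154, T=0.379, ωT=1.108386, cosh=1.679777, sinh=1.349686; start (x,ẋ)=(0.873156, 2.013546) → end (x,ẋ)=(1.909667, 4.004997)

x = 1.9097, ẋ = 4.0050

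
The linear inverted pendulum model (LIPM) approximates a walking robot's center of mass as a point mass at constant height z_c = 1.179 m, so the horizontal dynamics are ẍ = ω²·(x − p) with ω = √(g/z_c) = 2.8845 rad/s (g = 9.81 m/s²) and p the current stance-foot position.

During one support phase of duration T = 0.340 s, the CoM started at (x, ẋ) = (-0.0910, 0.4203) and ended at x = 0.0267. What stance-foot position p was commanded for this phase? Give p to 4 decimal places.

p = 0.0036

ωT = 2.8845·0.340 = 0.980730; cosh(ωT) = 1.520720, sinh(ωT) = 1.145682
x(T) = p + (x₀−p)·cosh(ωT) + (ẋ₀/ω)·sinh(ωT) ⇒ p·(1 − cosh) = x(T) − x₀·cosh − (ẋ₀/ω)·sinh
numerator   = 0.0267 − (-0.0910)·1.520720 − (0.4203/2.8845)·1.145682 = -0.001852
denominator = 1 − 1.520720 = -0.520720
p = -0.001852 / -0.520720 = 0.0036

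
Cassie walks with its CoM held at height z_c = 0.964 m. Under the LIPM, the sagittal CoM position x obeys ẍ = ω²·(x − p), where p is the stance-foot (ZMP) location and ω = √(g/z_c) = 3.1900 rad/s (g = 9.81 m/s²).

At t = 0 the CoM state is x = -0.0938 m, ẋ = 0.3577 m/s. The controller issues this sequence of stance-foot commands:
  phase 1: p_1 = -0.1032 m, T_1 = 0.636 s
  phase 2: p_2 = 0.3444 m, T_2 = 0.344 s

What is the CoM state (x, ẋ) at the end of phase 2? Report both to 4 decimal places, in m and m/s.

phase 1: p=-0.1032, T=0.636, ωT=2.028840, cosh=3.868374, sinh=3.736886; start (x,ẋ)=(-0.093800, 0.357700) → end (x,ẋ)=(0.352186, 1.495771)
phase 2: p=0.3444, T=0.344, ωT=1.097360, cosh=1.664998, sinh=1.331247; start (x,ẋ)=(0.352186, 1.495771) → end (x,ẋ)=(0.981577, 2.523521)

x = 0.9816, ẋ = 2.5235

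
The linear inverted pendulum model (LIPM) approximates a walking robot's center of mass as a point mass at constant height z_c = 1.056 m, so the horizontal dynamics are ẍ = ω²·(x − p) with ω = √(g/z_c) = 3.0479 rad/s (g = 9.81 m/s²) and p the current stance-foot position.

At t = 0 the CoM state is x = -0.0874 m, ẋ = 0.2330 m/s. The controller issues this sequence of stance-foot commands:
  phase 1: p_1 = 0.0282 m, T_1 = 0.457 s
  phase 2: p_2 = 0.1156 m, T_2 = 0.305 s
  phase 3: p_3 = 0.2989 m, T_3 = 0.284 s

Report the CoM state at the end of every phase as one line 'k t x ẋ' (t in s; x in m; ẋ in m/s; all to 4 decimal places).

phase 1: p=0.0282, T=0.457, ωT=1.392890, cosh=2.137414, sinh=1.889057; start (x,ẋ)=(-0.087400, 0.233000) → end (x,ẋ)=(-0.074474, -0.167568)
phase 2: p=0.1156, T=0.305, ωT=0.929609, cosh=1.464114, sinh=1.069406; start (x,ẋ)=(-0.074474, -0.167568) → end (x,ẋ)=(-0.221484, -0.864874)
phase 3: p=0.2989, T=0.284, ωT=0.865604, cosh=1.398619, sinh=0.977821; start (x,ẋ)=(-0.221484, -0.864874) → end (x,ẋ)=(-0.706386, -2.760529)

1 0.4570 -0.0745 -0.1676
2 0.7620 -0.2215 -0.8649
3 1.0460 -0.7064 -2.7605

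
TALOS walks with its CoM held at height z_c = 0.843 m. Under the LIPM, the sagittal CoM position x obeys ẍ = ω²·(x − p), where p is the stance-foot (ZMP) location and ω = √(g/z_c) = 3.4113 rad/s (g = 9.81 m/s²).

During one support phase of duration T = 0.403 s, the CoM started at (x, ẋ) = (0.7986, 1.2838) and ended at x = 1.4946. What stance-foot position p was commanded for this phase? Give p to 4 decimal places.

ωT = 3.4113·0.403 = 1.374754; cosh(ωT) = 2.103503, sinh(ωT) = 1.850601
x(T) = p + (x₀−p)·cosh(ωT) + (ẋ₀/ω)·sinh(ωT) ⇒ p·(1 − cosh) = x(T) − x₀·cosh − (ẋ₀/ω)·sinh
numerator   = 1.4946 − (0.7986)·2.103503 − (1.2838/3.4113)·1.850601 = -0.881708
denominator = 1 − 2.103503 = -1.103503
p = -0.881708 / -1.103503 = 0.7990

p = 0.7990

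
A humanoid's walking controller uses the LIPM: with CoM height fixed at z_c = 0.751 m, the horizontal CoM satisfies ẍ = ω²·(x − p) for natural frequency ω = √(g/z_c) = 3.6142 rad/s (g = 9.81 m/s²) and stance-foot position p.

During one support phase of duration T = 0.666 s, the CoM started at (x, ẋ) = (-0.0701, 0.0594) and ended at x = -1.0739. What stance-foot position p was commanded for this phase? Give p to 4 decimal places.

p = 0.1680

ωT = 3.6142·0.666 = 2.407057; cosh(ωT) = 5.595662, sinh(ωT) = 5.505582
x(T) = p + (x₀−p)·cosh(ωT) + (ẋ₀/ω)·sinh(ωT) ⇒ p·(1 − cosh) = x(T) − x₀·cosh − (ẋ₀/ω)·sinh
numerator   = -1.0739 − (-0.0701)·5.595662 − (0.0594/3.6142)·5.505582 = -0.772129
denominator = 1 − 5.595662 = -4.595662
p = -0.772129 / -4.595662 = 0.1680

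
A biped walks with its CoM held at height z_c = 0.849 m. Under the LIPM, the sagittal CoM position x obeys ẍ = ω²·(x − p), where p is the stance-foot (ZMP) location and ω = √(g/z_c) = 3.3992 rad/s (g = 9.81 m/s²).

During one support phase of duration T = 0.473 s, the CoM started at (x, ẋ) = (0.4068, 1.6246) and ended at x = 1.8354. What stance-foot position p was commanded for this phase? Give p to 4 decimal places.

ωT = 3.3992·0.473 = 1.607822; cosh(ωT) = 2.596124, sinh(ωT) = 2.395801
x(T) = p + (x₀−p)·cosh(ωT) + (ẋ₀/ω)·sinh(ωT) ⇒ p·(1 − cosh) = x(T) − x₀·cosh − (ẋ₀/ω)·sinh
numerator   = 1.8354 − (0.4068)·2.596124 − (1.6246/3.3992)·2.395801 = -0.365743
denominator = 1 − 2.596124 = -1.596124
p = -0.365743 / -1.596124 = 0.2291

p = 0.2291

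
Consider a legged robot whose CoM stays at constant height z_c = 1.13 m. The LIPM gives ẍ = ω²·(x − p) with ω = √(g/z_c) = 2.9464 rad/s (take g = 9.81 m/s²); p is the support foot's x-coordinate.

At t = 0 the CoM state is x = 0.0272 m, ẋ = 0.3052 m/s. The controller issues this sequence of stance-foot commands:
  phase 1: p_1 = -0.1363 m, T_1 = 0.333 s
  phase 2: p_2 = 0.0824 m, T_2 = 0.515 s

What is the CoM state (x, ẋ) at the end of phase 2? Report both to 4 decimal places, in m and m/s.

phase 1: p=-0.1363, T=0.333, ωT=0.981151, cosh=1.521202, sinh=1.146323; start (x,ẋ)=(0.027200, 0.305200) → end (x,ẋ)=(0.231157, 1.016496)
phase 2: p=0.0824, T=0.515, ωT=1.517396, cosh=2.389808, sinh=2.170526; start (x,ẋ)=(0.231157, 1.016496) → end (x,ẋ)=(1.186725, 3.380570)

x = 1.1867, ẋ = 3.3806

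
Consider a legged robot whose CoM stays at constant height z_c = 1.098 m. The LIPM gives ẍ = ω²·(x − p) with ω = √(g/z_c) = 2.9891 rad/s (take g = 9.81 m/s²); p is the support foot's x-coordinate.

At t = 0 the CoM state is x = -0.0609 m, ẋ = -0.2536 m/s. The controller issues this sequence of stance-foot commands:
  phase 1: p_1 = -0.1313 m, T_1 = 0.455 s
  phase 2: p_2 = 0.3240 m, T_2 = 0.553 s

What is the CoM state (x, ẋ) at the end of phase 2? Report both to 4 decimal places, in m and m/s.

phase 1: p=-0.1313, T=0.455, ωT=1.360040, cosh=2.076501, sinh=1.819850; start (x,ẋ)=(-0.060900, -0.253600) → end (x,ẋ)=(-0.139513, -0.143645)
phase 2: p=0.3240, T=0.553, ωT=1.652972, cosh=2.706980, sinh=2.515500; start (x,ẋ)=(-0.139513, -0.143645) → end (x,ẋ)=(-1.051607, -3.874037)

x = -1.0516, ẋ = -3.8740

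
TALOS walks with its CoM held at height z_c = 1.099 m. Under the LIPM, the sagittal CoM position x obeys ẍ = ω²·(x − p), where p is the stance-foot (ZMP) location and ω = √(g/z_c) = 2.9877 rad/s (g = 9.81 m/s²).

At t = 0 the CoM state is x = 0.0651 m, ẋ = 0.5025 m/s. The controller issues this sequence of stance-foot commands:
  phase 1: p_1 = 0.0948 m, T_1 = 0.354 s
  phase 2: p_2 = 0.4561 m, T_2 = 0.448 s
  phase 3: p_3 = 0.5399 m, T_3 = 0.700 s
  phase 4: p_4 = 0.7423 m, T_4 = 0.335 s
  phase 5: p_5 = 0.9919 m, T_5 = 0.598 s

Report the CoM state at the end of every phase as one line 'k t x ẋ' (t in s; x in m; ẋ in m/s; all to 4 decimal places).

1 0.3540 0.2598 0.6984
2 0.8020 0.4712 0.3820
3 1.5020 0.7673 0.7519
4 1.8370 1.0770 1.2488
5 2.4350 2.4655 4.5692

phase 1: p=0.0948, T=0.354, ωT=1.057646, cosh=1.613428, sinh=1.266156; start (x,ẋ)=(0.065100, 0.502500) → end (x,ẋ)=(0.259835, 0.698396)
phase 2: p=0.4561, T=0.448, ωT=1.338490, cosh=2.037761, sinh=1.775519; start (x,ẋ)=(0.259835, 0.698396) → end (x,ẋ)=(0.471200, 0.382035)
phase 3: p=0.5399, T=0.700, ωT=2.091390, cosh=4.109838, sinh=3.986323; start (x,ẋ)=(0.471200, 0.382035) → end (x,ẋ)=(0.767281, 0.751884)
phase 4: p=0.7423, T=0.335, ωT=1.000879, cosh=1.544115, sinh=1.176559; start (x,ẋ)=(0.767281, 0.751884) → end (x,ẋ)=(1.076965, 1.248807)
phase 5: p=0.9919, T=0.598, ωT=1.786645, cosh=3.068455, sinh=2.900934; start (x,ẋ)=(1.076965, 1.248807) → end (x,ẋ)=(2.465460, 4.569181)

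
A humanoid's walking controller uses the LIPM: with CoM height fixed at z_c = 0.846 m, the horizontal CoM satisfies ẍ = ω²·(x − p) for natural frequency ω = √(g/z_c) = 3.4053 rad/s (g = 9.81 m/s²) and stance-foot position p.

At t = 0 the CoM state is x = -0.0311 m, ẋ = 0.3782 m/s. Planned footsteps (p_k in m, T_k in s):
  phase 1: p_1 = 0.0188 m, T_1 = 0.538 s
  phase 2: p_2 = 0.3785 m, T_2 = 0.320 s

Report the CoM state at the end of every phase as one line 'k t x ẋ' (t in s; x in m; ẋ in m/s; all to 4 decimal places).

1 0.5380 0.1969 0.6944
2 0.8580 0.3469 0.3339

phase 1: p=0.0188, T=0.538, ωT=1.832051, cosh=3.203386, sinh=3.043302; start (x,ẋ)=(-0.031100, 0.378200) → end (x,ẋ)=(0.196947, 0.694389)
phase 2: p=0.3785, T=0.320, ωT=1.089696, cosh=1.654844, sinh=1.318526; start (x,ẋ)=(0.196947, 0.694389) → end (x,ẋ)=(0.346924, 0.333936)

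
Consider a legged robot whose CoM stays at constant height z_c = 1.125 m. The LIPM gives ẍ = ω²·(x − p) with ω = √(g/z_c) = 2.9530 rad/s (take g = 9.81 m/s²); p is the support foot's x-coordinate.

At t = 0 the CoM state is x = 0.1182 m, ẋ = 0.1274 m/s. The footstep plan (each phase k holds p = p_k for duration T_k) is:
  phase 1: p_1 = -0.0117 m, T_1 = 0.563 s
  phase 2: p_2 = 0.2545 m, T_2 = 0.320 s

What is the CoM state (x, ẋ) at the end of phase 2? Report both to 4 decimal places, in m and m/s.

x = 1.0372, ẋ = 2.5980

phase 1: p=-0.0117, T=0.563, ωT=1.662539, cosh=2.731169, sinh=2.541512; start (x,ẋ)=(0.118200, 0.127400) → end (x,ẋ)=(0.452726, 1.322862)
phase 2: p=0.2545, T=0.320, ωT=0.944960, cosh=1.480703, sinh=1.092008; start (x,ẋ)=(0.452726, 1.322862) → end (x,ẋ)=(1.037203, 2.597985)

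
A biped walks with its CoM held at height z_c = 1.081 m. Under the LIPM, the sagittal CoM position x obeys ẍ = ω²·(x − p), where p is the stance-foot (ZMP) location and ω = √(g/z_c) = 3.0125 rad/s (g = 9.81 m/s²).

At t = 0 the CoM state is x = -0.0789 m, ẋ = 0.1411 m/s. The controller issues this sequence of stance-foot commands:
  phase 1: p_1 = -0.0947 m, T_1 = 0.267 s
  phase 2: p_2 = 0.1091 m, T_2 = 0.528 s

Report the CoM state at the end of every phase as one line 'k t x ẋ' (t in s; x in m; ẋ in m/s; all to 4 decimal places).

1 0.2670 -0.0316 0.2318
2 0.7950 -0.0696 -0.4046

phase 1: p=-0.0947, T=0.267, ωT=0.804338, cosh=1.341300, sinh=0.893915; start (x,ẋ)=(-0.078900, 0.141100) → end (x,ẋ)=(-0.031638, 0.231806)
phase 2: p=0.1091, T=0.528, ωT=1.590600, cosh=2.555248, sinh=2.351444; start (x,ẋ)=(-0.031638, 0.231806) → end (x,ẋ)=(-0.069582, -0.404630)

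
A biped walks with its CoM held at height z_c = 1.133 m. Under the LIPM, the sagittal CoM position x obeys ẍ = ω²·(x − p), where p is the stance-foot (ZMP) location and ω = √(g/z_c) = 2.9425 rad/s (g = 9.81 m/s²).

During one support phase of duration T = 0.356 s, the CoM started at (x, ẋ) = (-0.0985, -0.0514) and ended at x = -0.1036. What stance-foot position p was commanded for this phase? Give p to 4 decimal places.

ωT = 2.9425·0.356 = 1.047530; cosh(ωT) = 1.600702, sinh(ωT) = 1.249899
x(T) = p + (x₀−p)·cosh(ωT) + (ẋ₀/ω)·sinh(ωT) ⇒ p·(1 − cosh) = x(T) − x₀·cosh − (ẋ₀/ω)·sinh
numerator   = -0.1036 − (-0.0985)·1.600702 − (-0.0514/2.9425)·1.249899 = 0.075903
denominator = 1 − 1.600702 = -0.600702
p = 0.075903 / -0.600702 = -0.1264

p = -0.1264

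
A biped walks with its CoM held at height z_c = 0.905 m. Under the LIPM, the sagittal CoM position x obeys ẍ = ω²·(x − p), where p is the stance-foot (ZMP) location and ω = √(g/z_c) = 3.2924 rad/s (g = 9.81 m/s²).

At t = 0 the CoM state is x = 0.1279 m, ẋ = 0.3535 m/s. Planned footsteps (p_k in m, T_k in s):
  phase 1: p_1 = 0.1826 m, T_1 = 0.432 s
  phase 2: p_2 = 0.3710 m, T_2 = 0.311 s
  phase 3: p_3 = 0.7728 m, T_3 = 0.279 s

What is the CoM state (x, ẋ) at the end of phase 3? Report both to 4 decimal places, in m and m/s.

phase 1: p=0.1826, T=0.432, ωT=1.422317, cosh=2.193936, sinh=1.952781; start (x,ẋ)=(0.127900, 0.353500) → end (x,ẋ)=(0.272259, 0.423872)
phase 2: p=0.3710, T=0.311, ωT=1.023936, cosh=1.571655, sinh=1.212477; start (x,ẋ)=(0.272259, 0.423872) → end (x,ẋ)=(0.371910, 0.272009)
phase 3: p=0.7728, T=0.279, ωT=0.918580, cosh=1.452407, sinh=1.053322; start (x,ẋ)=(0.371910, 0.272009) → end (x,ẋ)=(0.277567, -0.995200)

x = 0.2776, ẋ = -0.9952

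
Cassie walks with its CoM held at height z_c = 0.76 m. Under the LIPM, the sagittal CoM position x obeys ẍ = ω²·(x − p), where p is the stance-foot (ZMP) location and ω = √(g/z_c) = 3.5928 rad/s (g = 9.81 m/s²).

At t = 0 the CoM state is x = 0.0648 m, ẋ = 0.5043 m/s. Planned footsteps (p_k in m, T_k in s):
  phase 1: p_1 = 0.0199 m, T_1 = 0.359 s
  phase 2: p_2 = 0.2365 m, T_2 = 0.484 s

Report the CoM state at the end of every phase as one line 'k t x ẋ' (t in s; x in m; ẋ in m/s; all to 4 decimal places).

1 0.3590 0.3432 1.2560
2 0.8430 1.5136 4.7417

phase 1: p=0.0199, T=0.359, ωT=1.289815, cosh=1.953718, sinh=1.678397; start (x,ẋ)=(0.064800, 0.504300) → end (x,ẋ)=(0.343209, 1.256014)
phase 2: p=0.2365, T=0.484, ωT=1.738915, cosh=2.933439, sinh=2.757728; start (x,ẋ)=(0.343209, 1.256014) → end (x,ẋ)=(1.513602, 4.741704)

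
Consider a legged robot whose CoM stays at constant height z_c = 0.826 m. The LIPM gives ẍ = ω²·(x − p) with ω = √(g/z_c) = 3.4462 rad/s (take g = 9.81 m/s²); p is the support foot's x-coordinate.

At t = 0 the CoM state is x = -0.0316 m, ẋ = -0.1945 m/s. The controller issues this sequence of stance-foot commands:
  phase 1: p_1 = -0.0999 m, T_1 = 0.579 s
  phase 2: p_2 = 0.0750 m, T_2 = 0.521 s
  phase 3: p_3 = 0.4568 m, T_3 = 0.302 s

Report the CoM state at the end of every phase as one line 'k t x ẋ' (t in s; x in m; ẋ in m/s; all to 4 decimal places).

1 0.5790 -0.0478 0.1211
2 1.1000 -0.2021 -0.8645
3 1.4020 -0.9032 -4.1900

phase 1: p=-0.0999, T=0.579, ωT=1.995350, cosh=3.745371, sinh=3.609405; start (x,ẋ)=(-0.031600, -0.194500) → end (x,ẋ)=(-0.047802, 0.121091)
phase 2: p=0.0750, T=0.521, ωT=1.795470, cosh=3.094178, sinh=2.928128; start (x,ẋ)=(-0.047802, 0.121091) → end (x,ẋ)=(-0.202085, -0.864511)
phase 3: p=0.4568, T=0.302, ωT=1.040752, cosh=1.592268, sinh=1.239079; start (x,ẋ)=(-0.202085, -0.864511) → end (x,ẋ)=(-0.903156, -4.190048)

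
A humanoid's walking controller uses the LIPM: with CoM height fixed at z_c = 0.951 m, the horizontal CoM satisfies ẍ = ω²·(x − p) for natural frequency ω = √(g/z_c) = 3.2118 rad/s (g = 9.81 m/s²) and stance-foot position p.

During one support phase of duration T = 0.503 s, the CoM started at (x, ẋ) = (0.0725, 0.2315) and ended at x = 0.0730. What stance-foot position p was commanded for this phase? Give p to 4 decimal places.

p = 0.1800

ωT = 3.2118·0.503 = 1.615535; cosh(ωT) = 2.614682, sinh(ωT) = 2.415898
x(T) = p + (x₀−p)·cosh(ωT) + (ẋ₀/ω)·sinh(ωT) ⇒ p·(1 − cosh) = x(T) − x₀·cosh − (ẋ₀/ω)·sinh
numerator   = 0.0730 − (0.0725)·2.614682 − (0.2315/3.2118)·2.415898 = -0.290697
denominator = 1 − 2.614682 = -1.614682
p = -0.290697 / -1.614682 = 0.1800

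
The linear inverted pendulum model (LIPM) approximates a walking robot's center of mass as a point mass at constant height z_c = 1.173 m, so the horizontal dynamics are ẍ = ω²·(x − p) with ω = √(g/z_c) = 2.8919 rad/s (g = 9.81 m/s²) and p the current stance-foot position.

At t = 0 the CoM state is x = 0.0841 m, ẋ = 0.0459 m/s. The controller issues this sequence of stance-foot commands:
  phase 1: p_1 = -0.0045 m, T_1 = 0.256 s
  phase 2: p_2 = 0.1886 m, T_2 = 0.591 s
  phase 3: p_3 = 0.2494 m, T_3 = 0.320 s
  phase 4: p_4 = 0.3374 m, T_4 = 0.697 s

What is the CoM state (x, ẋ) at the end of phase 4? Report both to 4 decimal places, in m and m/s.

phase 1: p=-0.0045, T=0.256, ωT=0.740326, cosh=1.286789, sinh=0.809831; start (x,ẋ)=(0.084100, 0.045900) → end (x,ẋ)=(0.122363, 0.266560)
phase 2: p=0.1886, T=0.591, ωT=1.709113, cosh=2.852543, sinh=2.671516; start (x,ẋ)=(0.122363, 0.266560) → end (x,ẋ)=(0.245903, 0.248644)
phase 3: p=0.2494, T=0.320, ωT=0.925408, cosh=1.459634, sinh=1.063264; start (x,ẋ)=(0.245903, 0.248644) → end (x,ẋ)=(0.335714, 0.352176)
phase 4: p=0.3374, T=0.697, ωT=2.015654, cosh=3.819435, sinh=3.686202; start (x,ẋ)=(0.335714, 0.352176) → end (x,ẋ)=(0.779869, 1.327146)

x = 0.7799, ẋ = 1.3271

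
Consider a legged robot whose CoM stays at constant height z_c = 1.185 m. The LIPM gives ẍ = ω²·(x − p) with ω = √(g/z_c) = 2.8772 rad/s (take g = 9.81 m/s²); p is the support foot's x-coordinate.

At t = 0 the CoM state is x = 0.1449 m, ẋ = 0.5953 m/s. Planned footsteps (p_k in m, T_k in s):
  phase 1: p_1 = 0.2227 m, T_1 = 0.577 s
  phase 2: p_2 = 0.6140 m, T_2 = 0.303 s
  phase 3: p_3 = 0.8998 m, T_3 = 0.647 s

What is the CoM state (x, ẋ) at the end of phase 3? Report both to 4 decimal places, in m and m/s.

phase 1: p=0.2227, T=0.577, ωT=1.660144, cosh=2.725091, sinh=2.534979; start (x,ẋ)=(0.144900, 0.595300) → end (x,ẋ)=(0.535182, 1.054801)
phase 2: p=0.6140, T=0.303, ωT=0.871792, cosh=1.404696, sinh=0.986495; start (x,ẋ)=(0.535182, 1.054801) → end (x,ẋ)=(0.864940, 1.257962)
phase 3: p=0.8998, T=0.647, ωT=1.861548, cosh=3.294561, sinh=3.139130; start (x,ẋ)=(0.864940, 1.257962) → end (x,ẋ)=(2.157433, 3.829579)

x = 2.1574, ẋ = 3.8296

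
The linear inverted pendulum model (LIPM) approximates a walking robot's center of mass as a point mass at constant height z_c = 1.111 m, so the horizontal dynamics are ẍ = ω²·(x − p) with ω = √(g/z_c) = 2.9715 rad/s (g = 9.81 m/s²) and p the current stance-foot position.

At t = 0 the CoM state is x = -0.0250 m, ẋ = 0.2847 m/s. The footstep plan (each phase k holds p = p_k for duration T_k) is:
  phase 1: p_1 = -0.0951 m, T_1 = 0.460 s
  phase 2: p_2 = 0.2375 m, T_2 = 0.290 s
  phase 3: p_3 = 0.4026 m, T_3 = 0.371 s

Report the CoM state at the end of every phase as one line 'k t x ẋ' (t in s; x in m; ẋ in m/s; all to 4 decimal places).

phase 1: p=-0.0951, T=0.460, ωT=1.366890, cosh=2.089015, sinh=1.834116; start (x,ẋ)=(-0.025000, 0.284700) → end (x,ẋ)=(0.227067, 0.976793)
phase 2: p=0.2375, T=0.290, ωT=0.861735, cosh=1.394846, sinh=0.972418; start (x,ẋ)=(0.227067, 0.976793) → end (x,ẋ)=(0.542601, 1.332329)
phase 3: p=0.4026, T=0.371, ωT=1.102426, cosh=1.671764, sinh=1.339700; start (x,ẋ)=(0.542601, 1.332329) → end (x,ẋ)=(1.237329, 2.784674)

1 0.4600 0.2271 0.9768
2 0.7500 0.5426 1.3323
3 1.1210 1.2373 2.7847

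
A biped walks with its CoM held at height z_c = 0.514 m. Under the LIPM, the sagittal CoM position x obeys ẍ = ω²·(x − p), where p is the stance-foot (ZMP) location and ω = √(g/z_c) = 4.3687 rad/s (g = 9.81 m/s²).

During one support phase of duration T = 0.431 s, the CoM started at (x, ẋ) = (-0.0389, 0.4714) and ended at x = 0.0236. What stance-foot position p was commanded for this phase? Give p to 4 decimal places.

p = 0.0813

ωT = 4.3687·0.431 = 1.882910; cosh(ωT) = 3.362374, sinh(ωT) = 3.210227
x(T) = p + (x₀−p)·cosh(ωT) + (ẋ₀/ω)·sinh(ωT) ⇒ p·(1 − cosh) = x(T) − x₀·cosh − (ẋ₀/ω)·sinh
numerator   = 0.0236 − (-0.0389)·3.362374 − (0.4714/4.3687)·3.210227 = -0.192000
denominator = 1 − 3.362374 = -2.362374
p = -0.192000 / -2.362374 = 0.0813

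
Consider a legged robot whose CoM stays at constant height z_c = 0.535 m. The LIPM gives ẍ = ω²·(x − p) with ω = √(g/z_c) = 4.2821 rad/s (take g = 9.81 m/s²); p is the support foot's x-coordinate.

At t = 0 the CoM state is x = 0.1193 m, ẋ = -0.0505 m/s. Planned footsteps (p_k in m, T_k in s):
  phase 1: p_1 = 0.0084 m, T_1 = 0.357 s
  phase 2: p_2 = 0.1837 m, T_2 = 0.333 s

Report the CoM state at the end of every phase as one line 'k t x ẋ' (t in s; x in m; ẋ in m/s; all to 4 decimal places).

phase 1: p=0.0084, T=0.357, ωT=1.528710, cosh=2.414519, sinh=2.197703; start (x,ẋ)=(0.119300, -0.050500) → end (x,ẋ)=(0.250252, 0.921723)
phase 2: p=0.1837, T=0.333, ωT=1.425939, cosh=2.201024, sinh=1.960741; start (x,ẋ)=(0.250252, 0.921723) → end (x,ẋ)=(0.752232, 2.587511)

1 0.3570 0.2503 0.9217
2 0.6900 0.7522 2.5875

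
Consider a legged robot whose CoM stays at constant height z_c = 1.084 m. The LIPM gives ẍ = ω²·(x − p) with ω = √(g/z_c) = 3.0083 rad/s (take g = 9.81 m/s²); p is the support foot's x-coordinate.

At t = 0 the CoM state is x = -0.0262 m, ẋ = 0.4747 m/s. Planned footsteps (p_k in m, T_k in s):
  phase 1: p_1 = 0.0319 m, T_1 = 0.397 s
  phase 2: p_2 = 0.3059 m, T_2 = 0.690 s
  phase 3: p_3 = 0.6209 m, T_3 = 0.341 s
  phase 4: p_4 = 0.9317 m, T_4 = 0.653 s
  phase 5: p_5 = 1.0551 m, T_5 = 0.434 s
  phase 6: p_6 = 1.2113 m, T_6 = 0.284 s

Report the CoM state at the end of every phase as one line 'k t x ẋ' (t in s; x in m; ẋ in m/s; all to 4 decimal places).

phase 1: p=0.0319, T=0.397, ωT=1.194295, cosh=1.802074, sinh=1.499156; start (x,ẋ)=(-0.026200, 0.474700) → end (x,ẋ)=(0.163762, 0.593418)
phase 2: p=0.3059, T=0.690, ωT=2.075727, cosh=4.047902, sinh=3.922437; start (x,ẋ)=(0.163762, 0.593418) → end (x,ẋ)=(0.504279, 0.724885)
phase 3: p=0.6209, T=0.341, ωT=1.025830, cosh=1.573955, sinh=1.215456; start (x,ẋ)=(0.504279, 0.724885) → end (x,ẋ)=(0.730222, 0.714516)
phase 4: p=0.9317, T=0.653, ωT=1.964420, cosh=3.635506, sinh=3.495269; start (x,ẋ)=(0.730222, 0.714516) → end (x,ẋ)=(1.029403, 0.479121)
phase 5: p=1.0551, T=0.434, ωT=1.305602, cosh=1.980460, sinh=1.709451; start (x,ẋ)=(1.029403, 0.479121) → end (x,ẋ)=(1.276466, 0.816732)
phase 6: p=1.2113, T=0.284, ωT=0.854357, cosh=1.387710, sinh=0.962153; start (x,ẋ)=(1.276466, 0.816732) → end (x,ẋ)=(1.562950, 1.322007)

1 0.3970 0.1638 0.5934
2 1.0870 0.5043 0.7249
3 1.4280 0.7302 0.7145
4 2.0810 1.0294 0.4791
5 2.5150 1.2765 0.8167
6 2.7990 1.5629 1.3220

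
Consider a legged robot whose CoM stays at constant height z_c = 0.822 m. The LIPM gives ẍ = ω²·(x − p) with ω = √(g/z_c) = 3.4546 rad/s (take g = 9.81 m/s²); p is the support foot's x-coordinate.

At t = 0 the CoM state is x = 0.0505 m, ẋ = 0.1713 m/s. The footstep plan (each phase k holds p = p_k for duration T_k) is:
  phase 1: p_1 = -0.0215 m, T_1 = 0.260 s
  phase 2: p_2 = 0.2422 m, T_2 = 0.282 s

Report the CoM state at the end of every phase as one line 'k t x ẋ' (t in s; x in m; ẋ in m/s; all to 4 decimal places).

phase 1: p=-0.0215, T=0.260, ωT=0.898196, cosh=1.431237, sinh=1.023933; start (x,ẋ)=(0.050500, 0.171300) → end (x,ẋ)=(0.132322, 0.499855)
phase 2: p=0.2422, T=0.282, ωT=0.974197, cosh=1.513267, sinh=1.135772; start (x,ẋ)=(0.132322, 0.499855) → end (x,ẋ)=(0.240263, 0.325292)

1 0.2600 0.1323 0.4999
2 0.5420 0.2403 0.3253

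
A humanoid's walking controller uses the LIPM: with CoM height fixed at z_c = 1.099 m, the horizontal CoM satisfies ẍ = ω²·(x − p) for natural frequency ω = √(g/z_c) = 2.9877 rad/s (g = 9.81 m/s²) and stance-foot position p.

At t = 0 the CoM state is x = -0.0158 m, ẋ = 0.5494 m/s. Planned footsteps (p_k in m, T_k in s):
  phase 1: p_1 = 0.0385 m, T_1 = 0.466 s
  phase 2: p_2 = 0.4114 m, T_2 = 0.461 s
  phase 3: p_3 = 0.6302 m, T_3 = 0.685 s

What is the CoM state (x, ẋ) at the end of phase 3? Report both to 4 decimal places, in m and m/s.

x = 2.0416, ẋ = 4.3434

phase 1: p=0.0385, T=0.466, ωT=1.392268, cosh=2.136239, sinh=1.887728; start (x,ẋ)=(-0.015800, 0.549400) → end (x,ẋ)=(0.269631, 0.867400)
phase 2: p=0.4114, T=0.461, ωT=1.377330, cosh=2.108276, sinh=1.856025; start (x,ẋ)=(0.269631, 0.867400) → end (x,ẋ)=(0.651360, 1.042576)
phase 3: p=0.6302, T=0.685, ωT=2.046575, cosh=3.935257, sinh=3.806081; start (x,ẋ)=(0.651360, 1.042576) → end (x,ẋ)=(2.041626, 4.343428)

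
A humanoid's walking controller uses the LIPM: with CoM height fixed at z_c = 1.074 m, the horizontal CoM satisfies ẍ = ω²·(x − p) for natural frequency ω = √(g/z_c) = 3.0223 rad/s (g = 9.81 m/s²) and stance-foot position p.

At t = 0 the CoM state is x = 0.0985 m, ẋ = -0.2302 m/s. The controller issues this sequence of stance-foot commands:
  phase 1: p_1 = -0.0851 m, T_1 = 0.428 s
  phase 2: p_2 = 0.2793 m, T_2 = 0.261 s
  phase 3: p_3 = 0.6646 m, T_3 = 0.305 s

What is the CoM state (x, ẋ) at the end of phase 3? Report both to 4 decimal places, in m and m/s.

x = 0.1526, ẋ = -0.9240

phase 1: p=-0.0851, T=0.428, ωT=1.293544, cosh=1.959991, sinh=1.685694; start (x,ẋ)=(0.098500, -0.230200) → end (x,ẋ)=(0.146360, 0.484192)
phase 2: p=0.2793, T=0.261, ωT=0.788820, cosh=1.327590, sinh=0.873209; start (x,ẋ)=(0.146360, 0.484192) → end (x,ẋ)=(0.242704, 0.291966)
phase 3: p=0.6646, T=0.305, ωT=0.921801, cosh=1.455808, sinh=1.058007; start (x,ẋ)=(0.242704, 0.291966) → end (x,ẋ)=(0.152608, -0.924014)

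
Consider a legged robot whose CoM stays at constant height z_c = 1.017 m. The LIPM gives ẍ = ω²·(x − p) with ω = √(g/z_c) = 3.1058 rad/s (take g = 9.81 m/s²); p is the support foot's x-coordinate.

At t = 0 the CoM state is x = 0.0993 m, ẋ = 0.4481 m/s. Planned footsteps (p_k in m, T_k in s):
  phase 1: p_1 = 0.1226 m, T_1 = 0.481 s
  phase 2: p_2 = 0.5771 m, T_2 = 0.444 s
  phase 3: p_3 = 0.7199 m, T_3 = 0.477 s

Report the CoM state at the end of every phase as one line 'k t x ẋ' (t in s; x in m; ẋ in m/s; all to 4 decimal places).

1 0.4810 0.3732 0.8953
2 0.9250 0.6827 0.7128
3 1.4020 1.1125 1.4078

phase 1: p=0.1226, T=0.481, ωT=1.493890, cosh=2.339443, sinh=2.114945; start (x,ẋ)=(0.099300, 0.448100) → end (x,ẋ)=(0.373232, 0.895256)
phase 2: p=0.5771, T=0.444, ωT=1.378975, cosh=2.111333, sinh=1.859497; start (x,ẋ)=(0.373232, 0.895256) → end (x,ẋ)=(0.682672, 0.712801)
phase 3: p=0.7199, T=0.477, ωT=1.481467, cosh=2.313349, sinh=2.086045; start (x,ẋ)=(0.682672, 0.712801) → end (x,ẋ)=(1.112540, 1.407764)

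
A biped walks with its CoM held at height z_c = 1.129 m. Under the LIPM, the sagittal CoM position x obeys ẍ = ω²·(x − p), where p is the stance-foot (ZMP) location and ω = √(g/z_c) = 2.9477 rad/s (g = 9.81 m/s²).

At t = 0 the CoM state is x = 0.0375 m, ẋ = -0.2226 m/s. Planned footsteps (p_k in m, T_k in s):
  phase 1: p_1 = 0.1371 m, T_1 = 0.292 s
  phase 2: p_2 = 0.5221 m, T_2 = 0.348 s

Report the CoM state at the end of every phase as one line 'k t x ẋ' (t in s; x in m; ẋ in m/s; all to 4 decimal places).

phase 1: p=0.1371, T=0.292, ωT=0.860728, cosh=1.393868, sinh=0.971014; start (x,ẋ)=(0.037500, -0.222600) → end (x,ẋ)=(-0.075057, -0.595356)
phase 2: p=0.5221, T=0.348, ωT=1.025800, cosh=1.573917, sinh=1.215408; start (x,ẋ)=(-0.075057, -0.595356) → end (x,ẋ)=(-0.663255, -3.076450)

1 0.2920 -0.0751 -0.5954
2 0.6400 -0.6633 -3.0764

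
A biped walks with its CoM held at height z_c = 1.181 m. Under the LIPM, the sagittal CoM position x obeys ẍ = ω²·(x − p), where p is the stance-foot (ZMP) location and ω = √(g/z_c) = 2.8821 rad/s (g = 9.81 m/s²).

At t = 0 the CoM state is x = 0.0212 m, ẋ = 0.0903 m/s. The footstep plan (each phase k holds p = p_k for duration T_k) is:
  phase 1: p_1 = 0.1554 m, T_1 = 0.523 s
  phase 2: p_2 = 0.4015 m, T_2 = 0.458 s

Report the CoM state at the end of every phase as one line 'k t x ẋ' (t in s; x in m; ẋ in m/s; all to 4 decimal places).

phase 1: p=0.1554, T=0.523, ωT=1.507338, cosh=2.368098, sinh=2.146600; start (x,ẋ)=(0.021200, 0.090300) → end (x,ẋ)=(-0.095143, -0.616418)
phase 2: p=0.4015, T=0.458, ωT=1.320002, cosh=2.005281, sinh=1.738147; start (x,ẋ)=(-0.095143, -0.616418) → end (x,ẋ)=(-0.966160, -3.724031)

1 0.5230 -0.0951 -0.6164
2 0.9810 -0.9662 -3.7240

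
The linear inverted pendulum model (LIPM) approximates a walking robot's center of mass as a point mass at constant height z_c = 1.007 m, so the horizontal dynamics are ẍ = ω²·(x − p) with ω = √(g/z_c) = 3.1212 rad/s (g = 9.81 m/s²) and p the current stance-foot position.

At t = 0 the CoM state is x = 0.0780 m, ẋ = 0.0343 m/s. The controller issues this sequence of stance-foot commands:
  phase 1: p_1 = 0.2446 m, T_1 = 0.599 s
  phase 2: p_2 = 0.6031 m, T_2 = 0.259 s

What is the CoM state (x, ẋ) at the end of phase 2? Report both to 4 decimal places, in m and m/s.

phase 1: p=0.2446, T=0.599, ωT=1.869599, cosh=3.319940, sinh=3.165754; start (x,ẋ)=(0.078000, 0.034300) → end (x,ẋ)=(-0.273712, -1.532293)
phase 2: p=0.6031, T=0.259, ωT=0.808391, cosh=1.344934, sinh=0.899360; start (x,ẋ)=(-0.273712, -1.532293) → end (x,ẋ)=(-1.017678, -4.522116)

x = -1.0177, ẋ = -4.5221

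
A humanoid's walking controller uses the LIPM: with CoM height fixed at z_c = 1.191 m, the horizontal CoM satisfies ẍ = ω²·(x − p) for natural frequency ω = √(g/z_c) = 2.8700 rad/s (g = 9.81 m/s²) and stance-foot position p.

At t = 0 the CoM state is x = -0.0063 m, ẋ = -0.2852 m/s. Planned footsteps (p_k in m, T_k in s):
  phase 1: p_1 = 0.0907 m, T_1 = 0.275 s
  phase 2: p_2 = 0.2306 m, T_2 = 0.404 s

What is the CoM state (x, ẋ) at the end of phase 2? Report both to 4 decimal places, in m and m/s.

x = -0.7034, ẋ = -2.5557

phase 1: p=0.0907, T=0.275, ωT=0.789250, cosh=1.327965, sinh=0.873780; start (x,ẋ)=(-0.006300, -0.285200) → end (x,ẋ)=(-0.124943, -0.621987)
phase 2: p=0.2306, T=0.404, ωT=1.159480, cosh=1.750962, sinh=1.437313; start (x,ẋ)=(-0.124943, -0.621987) → end (x,ẋ)=(-0.703436, -2.555720)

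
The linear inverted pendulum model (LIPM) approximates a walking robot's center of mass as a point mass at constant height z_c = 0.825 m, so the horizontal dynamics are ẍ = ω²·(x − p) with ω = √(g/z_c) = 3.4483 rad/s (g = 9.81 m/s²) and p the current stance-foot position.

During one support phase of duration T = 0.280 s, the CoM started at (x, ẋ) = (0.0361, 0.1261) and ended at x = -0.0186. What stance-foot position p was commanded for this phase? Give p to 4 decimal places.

ωT = 3.4483·0.280 = 0.965524; cosh(ωT) = 1.503474, sinh(ωT) = 1.122690
x(T) = p + (x₀−p)·cosh(ωT) + (ẋ₀/ω)·sinh(ωT) ⇒ p·(1 − cosh) = x(T) − x₀·cosh − (ẋ₀/ω)·sinh
numerator   = -0.0186 − (0.0361)·1.503474 − (0.1261/3.4483)·1.122690 = -0.113931
denominator = 1 − 1.503474 = -0.503474
p = -0.113931 / -0.503474 = 0.2263

p = 0.2263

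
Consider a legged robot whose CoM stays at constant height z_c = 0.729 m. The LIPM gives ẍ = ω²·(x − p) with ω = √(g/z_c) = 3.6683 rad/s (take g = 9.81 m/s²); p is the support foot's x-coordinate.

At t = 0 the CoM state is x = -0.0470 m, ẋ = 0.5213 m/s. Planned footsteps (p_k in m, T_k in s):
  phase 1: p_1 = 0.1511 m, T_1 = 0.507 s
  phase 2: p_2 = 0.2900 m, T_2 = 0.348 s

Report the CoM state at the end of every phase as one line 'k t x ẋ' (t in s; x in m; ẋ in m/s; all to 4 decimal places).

phase 1: p=0.1511, T=0.507, ωT=1.859828, cosh=3.289166, sinh=3.133467; start (x,ẋ)=(-0.047000, 0.521300) → end (x,ẋ)=(-0.055189, -0.562417)
phase 2: p=0.2900, T=0.348, ωT=1.276568, cosh=1.931656, sinh=1.652663; start (x,ẋ)=(-0.055189, -0.562417) → end (x,ẋ)=(-0.630169, -3.179090)

1 0.5070 -0.0552 -0.5624
2 0.8550 -0.6302 -3.1791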